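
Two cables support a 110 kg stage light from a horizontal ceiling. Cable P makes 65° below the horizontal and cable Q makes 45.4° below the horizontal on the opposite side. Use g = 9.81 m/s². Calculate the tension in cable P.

Weight W = 110 × 9.81 = 1079 N acts straight down.
Horizontal: T_P cos 65° = T_Q cos 45.4°  →  T_Q = 0.6019 T_P.
Vertical: T_P sin 65° + T_Q sin 45.4° = 1079.
Substituting the horizontal relation into the vertical equation gives 1.335 T_P = 1079, so T_P = 808.4 N.

T_P ≈ 808 N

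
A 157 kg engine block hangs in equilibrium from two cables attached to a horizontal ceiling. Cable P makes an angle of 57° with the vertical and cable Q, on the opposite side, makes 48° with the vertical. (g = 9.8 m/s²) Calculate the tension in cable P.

T_P ≈ 1180 N

Angles from the horizontal: cable P is 90° − 57° = 33°, cable Q is 90° − 48° = 42°.
Weight W = 157 × 9.8 = 1539 N acts straight down.
Horizontal: T_P cos 33° = T_Q cos 42°  →  T_Q = 1.129 T_P.
Vertical: T_P sin 33° + T_Q sin 42° = 1539.
Substituting the horizontal relation into the vertical equation gives 1.3 T_P = 1539, so T_P = 1184 N.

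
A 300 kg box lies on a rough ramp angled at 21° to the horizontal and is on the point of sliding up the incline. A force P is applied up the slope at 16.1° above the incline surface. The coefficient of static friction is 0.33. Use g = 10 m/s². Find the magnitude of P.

On the verge of sliding up the incline, friction equals μN and acts down the slope.
Perpendicular: N + P sin 16.1° = W cos 21° = 2801 N.
Along incline: P cos 16.1° = W sin 21° + μN  with W sin 21° = 1075 N.
Solving the pair for P and N: P = 1900 N, N = 2274 N (and f = μN = 750.4 N).

P ≈ 1900 N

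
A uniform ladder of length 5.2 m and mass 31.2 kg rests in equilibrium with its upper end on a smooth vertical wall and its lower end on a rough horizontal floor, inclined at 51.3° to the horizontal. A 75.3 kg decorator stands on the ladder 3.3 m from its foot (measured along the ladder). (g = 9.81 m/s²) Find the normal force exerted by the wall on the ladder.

Torques about the foot: N_wall · 5.2 sin 51.3° = 31.2×9.81×2.6 cos 51.3° + 75.3×9.81×3.3 cos 51.3° → N_wall = 498.17 N.

N_wall ≈ 498 N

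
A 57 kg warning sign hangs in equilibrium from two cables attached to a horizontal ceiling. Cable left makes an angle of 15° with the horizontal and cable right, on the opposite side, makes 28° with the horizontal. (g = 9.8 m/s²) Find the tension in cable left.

Weight W = 57 × 9.8 = 558.6 N acts straight down.
Horizontal: T_left cos 15° = T_right cos 28°  →  T_right = 1.094 T_left.
Vertical: T_left sin 15° + T_right sin 28° = 558.6.
Substituting the horizontal relation into the vertical equation gives 0.7724 T_left = 558.6, so T_left = 723.2 N.

T_left ≈ 723 N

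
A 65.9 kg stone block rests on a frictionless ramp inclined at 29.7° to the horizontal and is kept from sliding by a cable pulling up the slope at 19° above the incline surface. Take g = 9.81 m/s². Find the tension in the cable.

Take axes along and perpendicular to the incline. Weight components: W sin 29.7° = 320.3 N down-slope, W cos 29.7° = 561.6 N into the surface.
Along incline: T cos 19° = W sin 29.7° → T = 338.8 N.
Perpendicular: N = W cos 29.7° − T sin 19° = 451.3 N.

T ≈ 339 N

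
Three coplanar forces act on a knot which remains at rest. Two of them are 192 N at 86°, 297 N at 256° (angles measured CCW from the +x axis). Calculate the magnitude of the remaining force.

F ≈ 113 N

Sum the known components: ΣF_x = -58.46 N, ΣF_y = -96.65 N.
For equilibrium the remaining force must supply (−ΣF_x, −ΣF_y) = (58.46, 96.65) N.
Magnitude = √((58.46)² + (96.65)²) = 112.9 N; direction = atan2(96.65, 58.46) = 58.8°.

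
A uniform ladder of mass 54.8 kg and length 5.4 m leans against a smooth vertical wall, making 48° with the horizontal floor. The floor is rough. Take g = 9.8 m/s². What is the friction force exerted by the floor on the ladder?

f ≈ 242 N

Torques about the foot: N_wall · 5.4 sin 48° = 54.8×9.8×2.7 cos 48° → N_wall = 241.78 N.
ΣF_x = 0: f_floor = N_wall = 241.78 N.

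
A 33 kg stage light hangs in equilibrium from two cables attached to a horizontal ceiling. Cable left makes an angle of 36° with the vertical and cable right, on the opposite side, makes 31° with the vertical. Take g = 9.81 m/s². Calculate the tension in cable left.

Angles from the horizontal: cable left is 90° − 36° = 54°, cable right is 90° − 31° = 59°.
Weight W = 33 × 9.81 = 323.7 N acts straight down.
Horizontal: T_left cos 54° = T_right cos 59°  →  T_right = 1.141 T_left.
Vertical: T_left sin 54° + T_right sin 59° = 323.7.
Substituting the horizontal relation into the vertical equation gives 1.787 T_left = 323.7, so T_left = 181.1 N.

T_left ≈ 181 N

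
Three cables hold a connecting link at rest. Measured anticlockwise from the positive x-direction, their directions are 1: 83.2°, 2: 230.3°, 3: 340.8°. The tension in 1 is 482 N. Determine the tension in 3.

T_3 ≈ 280 N

Resolve: ΣF_x = 482 cos 83.2° + T_2 cos 230.3° + T_3 cos 340.8° = 0.
        ΣF_y = 482 sin 83.2° + T_2 sin 230.3° + T_3 sin 340.8° = 0.
The known terms sum to (57.07, 478.6) N, so -0.6388 T_2 + 0.9444 T_3 = -57.07 and -0.7694 T_2 − 0.3289 T_3 = -478.6.
Solving simultaneously: T_2 = 502.6 N, T_3 = 279.5 N.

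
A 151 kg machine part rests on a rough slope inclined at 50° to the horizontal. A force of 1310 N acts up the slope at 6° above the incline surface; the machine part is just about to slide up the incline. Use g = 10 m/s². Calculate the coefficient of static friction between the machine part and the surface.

μ ≈ 0.175

On the verge of sliding up the incline, friction is at its maximum μN and acts down the slope.
Perpendicular to incline: N = W cos 50° − P sin 6° = 970.6 − 136.9 = 833.7 N.
Along incline: P cos 6° − μN = W sin 50° → μ = −(W sin 50° − P cos 6°) / N = 0.1752.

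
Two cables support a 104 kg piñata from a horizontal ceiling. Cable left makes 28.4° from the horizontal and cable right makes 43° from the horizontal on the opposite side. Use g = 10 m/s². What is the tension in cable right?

Weight W = 104 × 10 = 1040 N acts straight down.
Horizontal: T_left cos 28.4° = T_right cos 43°  →  T_left = 0.8314 T_right.
Vertical: T_left sin 28.4° + T_right sin 43° = 1040.
Substituting the horizontal relation into the vertical equation gives 1.077 T_right = 1040, so T_right = 965.3 N.

T_right ≈ 965 N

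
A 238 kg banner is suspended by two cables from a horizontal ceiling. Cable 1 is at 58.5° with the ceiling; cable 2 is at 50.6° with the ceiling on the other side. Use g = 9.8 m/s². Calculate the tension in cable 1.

T_1 ≈ 1570 N

Weight W = 238 × 9.8 = 2332 N acts straight down.
Horizontal: T_1 cos 58.5° = T_2 cos 50.6°  →  T_2 = 0.8232 T_1.
Vertical: T_1 sin 58.5° + T_2 sin 50.6° = 2332.
Substituting the horizontal relation into the vertical equation gives 1.489 T_1 = 2332, so T_1 = 1567 N.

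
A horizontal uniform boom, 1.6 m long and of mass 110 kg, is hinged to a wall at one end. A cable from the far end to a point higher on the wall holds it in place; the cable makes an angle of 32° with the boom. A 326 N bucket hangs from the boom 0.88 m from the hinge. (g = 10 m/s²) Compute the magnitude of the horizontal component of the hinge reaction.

H_x ≈ 1170 N

Take torques about the hinge: T sin 32° · 1.6 = 110×10×0.8 + 326×0.88 = 1166.9 N·m.
So T = 1166.9 / (0.5299 × 1.6) = 1376.2 N.
ΣF_x = 0: H_x = T cos 32° = 1167.1 N.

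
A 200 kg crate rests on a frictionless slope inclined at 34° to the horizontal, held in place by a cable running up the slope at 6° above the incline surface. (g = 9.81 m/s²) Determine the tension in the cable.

T ≈ 1100 N

Take axes along and perpendicular to the incline. Weight components: W sin 34° = 1097 N down-slope, W cos 34° = 1627 N into the surface.
Along incline: T cos 6° = W sin 34° → T = 1103 N.
Perpendicular: N = W cos 34° − T sin 6° = 1511 N.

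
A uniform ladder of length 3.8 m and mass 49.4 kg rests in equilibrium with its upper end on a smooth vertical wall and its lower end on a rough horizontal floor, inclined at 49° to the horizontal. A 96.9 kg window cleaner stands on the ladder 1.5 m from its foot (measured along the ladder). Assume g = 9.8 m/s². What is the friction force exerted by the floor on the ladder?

f ≈ 536 N

Torques about the foot: N_wall · 3.8 sin 49° = 49.4×9.8×1.9 cos 49° + 96.9×9.8×1.5 cos 49° → N_wall = 536.27 N.
ΣF_x = 0: f_floor = N_wall = 536.27 N.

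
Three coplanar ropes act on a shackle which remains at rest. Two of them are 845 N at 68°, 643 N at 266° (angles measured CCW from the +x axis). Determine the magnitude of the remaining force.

F ≈ 307 N

Sum the known components: ΣF_x = 271.7 N, ΣF_y = 142 N.
For equilibrium the remaining force must supply (−ΣF_x, −ΣF_y) = (-271.7, -142) N.
Magnitude = √((-271.7)² + (-142)²) = 306.6 N; direction = atan2(-142, -271.7) = 207.6°.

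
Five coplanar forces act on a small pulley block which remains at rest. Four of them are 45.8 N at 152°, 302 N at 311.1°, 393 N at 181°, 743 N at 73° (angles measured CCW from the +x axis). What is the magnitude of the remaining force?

F ≈ 498 N

Sum the known components: ΣF_x = -17.62 N, ΣF_y = 497.6 N.
For equilibrium the remaining force must supply (−ΣF_x, −ΣF_y) = (17.62, -497.6) N.
Magnitude = √((17.62)² + (-497.6)²) = 497.9 N; direction = atan2(-497.6, 17.62) = 272.0°.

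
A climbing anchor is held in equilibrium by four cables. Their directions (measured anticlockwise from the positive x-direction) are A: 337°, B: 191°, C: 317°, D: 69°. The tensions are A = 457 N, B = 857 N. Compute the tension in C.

Resolve: ΣF_x = 457 cos 337° + 857 cos 191° + T_C cos 317° + T_D cos 69° = 0.
        ΣF_y = 457 sin 337° + 857 sin 191° + T_C sin 317° + T_D sin 69° = 0.
The known terms sum to (-420.6, -342.1) N, so 0.7314 T_C + 0.3584 T_D = 420.6 and -0.6820 T_C + 0.9336 T_D = 342.1.
Solving simultaneously: T_C = 291.3 N, T_D = 579.2 N.

T_C ≈ 291 N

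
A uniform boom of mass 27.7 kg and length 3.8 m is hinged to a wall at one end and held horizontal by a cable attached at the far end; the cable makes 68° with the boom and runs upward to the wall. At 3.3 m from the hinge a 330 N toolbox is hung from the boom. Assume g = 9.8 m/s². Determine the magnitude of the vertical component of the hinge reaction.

Take torques about the hinge: T sin 68° · 3.8 = 27.7×9.8×1.9 + 330×3.3 = 1604.8 N·m.
So T = 1604.8 / (0.9272 × 3.8) = 455.47 N.
ΣF_y = 0: H_y = (27.7×9.8 + 330) − T sin 68° = 601.46 − 422.31 = 179.15 N.

|H_y| ≈ 179 N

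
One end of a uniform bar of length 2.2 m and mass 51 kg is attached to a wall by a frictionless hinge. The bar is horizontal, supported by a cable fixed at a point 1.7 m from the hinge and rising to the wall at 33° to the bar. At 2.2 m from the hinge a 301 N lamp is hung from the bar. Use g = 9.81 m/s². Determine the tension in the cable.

Take torques about the hinge: T sin 33° · 1.7 = 51×9.81×1.1 + 301×2.2 = 1212.5 N·m.
So T = 1212.5 / (0.5446 × 1.7) = 1309.6 N.

T ≈ 1310 N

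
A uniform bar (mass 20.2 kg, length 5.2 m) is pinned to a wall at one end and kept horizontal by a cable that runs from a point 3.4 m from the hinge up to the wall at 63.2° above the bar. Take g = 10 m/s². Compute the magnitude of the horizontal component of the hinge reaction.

H_x ≈ 78 N

Take torques about the hinge: T sin 63.2° · 3.4 = 20.2×10×2.6 = 525.2 N·m.
So T = 525.2 / (0.8926 × 3.4) = 173.06 N.
ΣF_x = 0: H_x = T cos 63.2° = 78.029 N.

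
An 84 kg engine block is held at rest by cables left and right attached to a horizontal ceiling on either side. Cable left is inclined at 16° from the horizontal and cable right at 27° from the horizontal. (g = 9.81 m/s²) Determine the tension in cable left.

T_left ≈ 1080 N

Weight W = 84 × 9.81 = 824 N acts straight down.
Horizontal: T_left cos 16° = T_right cos 27°  →  T_right = 1.079 T_left.
Vertical: T_left sin 16° + T_right sin 27° = 824.
Substituting the horizontal relation into the vertical equation gives 0.7654 T_left = 824, so T_left = 1077 N.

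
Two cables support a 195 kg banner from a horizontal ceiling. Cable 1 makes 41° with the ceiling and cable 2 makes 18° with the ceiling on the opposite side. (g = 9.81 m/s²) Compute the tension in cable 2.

T_2 ≈ 1680 N

Weight W = 195 × 9.81 = 1913 N acts straight down.
Horizontal: T_1 cos 41° = T_2 cos 18°  →  T_1 = 1.26 T_2.
Vertical: T_1 sin 41° + T_2 sin 18° = 1913.
Substituting the horizontal relation into the vertical equation gives 1.136 T_2 = 1913, so T_2 = 1684 N.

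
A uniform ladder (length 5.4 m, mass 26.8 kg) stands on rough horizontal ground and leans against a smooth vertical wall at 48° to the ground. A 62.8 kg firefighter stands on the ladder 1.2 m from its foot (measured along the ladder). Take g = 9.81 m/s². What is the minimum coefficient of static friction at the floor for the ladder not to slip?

ΣF_y = 0: N_floor = 26.8×9.81 + 62.8×9.81 = 878.98 N.
Torques about the foot: N_wall · 5.4 sin 48° = 26.8×9.81×2.7 cos 48° + 62.8×9.81×1.2 cos 48° → N_wall = 241.63 N.
ΣF_x = 0: f_floor = N_wall = 241.63 N.
μ_min = f_floor / N_floor = 241.63 / 878.98 = 0.2749.

μ_min ≈ 0.275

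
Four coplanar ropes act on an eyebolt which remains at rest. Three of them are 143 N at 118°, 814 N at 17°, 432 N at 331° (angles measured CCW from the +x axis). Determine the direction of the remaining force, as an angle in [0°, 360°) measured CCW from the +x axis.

θ ≈ 188°

Sum the known components: ΣF_x = 1089 N, ΣF_y = 154.8 N.
For equilibrium the remaining force must supply (−ΣF_x, −ΣF_y) = (-1089, -154.8) N.
Magnitude = √((-1089)² + (-154.8)²) = 1100 N; direction = atan2(-154.8, -1089) = 188.1°.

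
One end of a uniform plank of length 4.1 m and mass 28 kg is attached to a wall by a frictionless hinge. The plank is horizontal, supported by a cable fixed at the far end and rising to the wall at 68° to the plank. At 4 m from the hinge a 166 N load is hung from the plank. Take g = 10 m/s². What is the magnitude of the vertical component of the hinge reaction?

Take torques about the hinge: T sin 68° · 4.1 = 28×10×2.05 + 166×4 = 1238 N·m.
So T = 1238 / (0.9272 × 4.1) = 325.66 N.
ΣF_y = 0: H_y = (28×10 + 166) − T sin 68° = 446 − 301.95 = 144.05 N.

|H_y| ≈ 144 N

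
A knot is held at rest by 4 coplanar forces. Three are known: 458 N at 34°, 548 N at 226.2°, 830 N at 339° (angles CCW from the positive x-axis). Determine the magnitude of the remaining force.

Sum the known components: ΣF_x = 775.3 N, ΣF_y = -436.9 N.
For equilibrium the remaining force must supply (−ΣF_x, −ΣF_y) = (-775.3, 436.9) N.
Magnitude = √((-775.3)² + (436.9)²) = 889.9 N; direction = atan2(436.9, -775.3) = 150.6°.

F ≈ 890 N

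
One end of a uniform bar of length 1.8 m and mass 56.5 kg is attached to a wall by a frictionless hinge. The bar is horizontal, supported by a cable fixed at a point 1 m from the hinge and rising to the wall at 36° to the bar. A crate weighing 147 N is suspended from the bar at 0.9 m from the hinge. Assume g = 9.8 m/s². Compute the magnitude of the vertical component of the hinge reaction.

|H_y| ≈ 70.1 N

Take torques about the hinge: T sin 36° · 1 = 56.5×9.8×0.9 + 147×0.9 = 630.63 N·m.
So T = 630.63 / (0.5878 × 1) = 1072.9 N.
ΣF_y = 0: H_y = (56.5×9.8 + 147) − T sin 36° = 700.7 − 630.63 = 70.07 N.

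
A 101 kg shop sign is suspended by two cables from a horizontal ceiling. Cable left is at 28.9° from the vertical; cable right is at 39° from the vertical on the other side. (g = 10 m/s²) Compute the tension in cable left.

Angles from the horizontal: cable left is 90° − 28.9° = 61.1°, cable right is 90° − 39° = 51°.
Weight W = 101 × 10 = 1010 N acts straight down.
Horizontal: T_left cos 61.1° = T_right cos 51°  →  T_right = 0.7679 T_left.
Vertical: T_left sin 61.1° + T_right sin 51° = 1010.
Substituting the horizontal relation into the vertical equation gives 1.472 T_left = 1010, so T_left = 686 N.

T_left ≈ 686 N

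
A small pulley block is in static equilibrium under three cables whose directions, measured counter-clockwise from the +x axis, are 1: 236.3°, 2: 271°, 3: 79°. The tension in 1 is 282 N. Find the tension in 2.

T_2 ≈ 523 N

Resolve: ΣF_x = 282 cos 236.3° + T_2 cos 271° + T_3 cos 79° = 0.
        ΣF_y = 282 sin 236.3° + T_2 sin 271° + T_3 sin 79° = 0.
The known terms sum to (-156.5, -234.6) N, so 0.0175 T_2 + 0.1908 T_3 = 156.5 and -0.9998 T_2 + 0.9816 T_3 = 234.6.
Solving simultaneously: T_2 = 523.4 N, T_3 = 772.1 N.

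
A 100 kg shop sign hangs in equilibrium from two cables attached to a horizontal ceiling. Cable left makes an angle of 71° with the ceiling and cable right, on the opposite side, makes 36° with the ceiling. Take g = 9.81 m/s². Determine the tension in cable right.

Weight W = 100 × 9.81 = 981 N acts straight down.
Horizontal: T_left cos 71° = T_right cos 36°  →  T_left = 2.485 T_right.
Vertical: T_left sin 71° + T_right sin 36° = 981.
Substituting the horizontal relation into the vertical equation gives 2.937 T_right = 981, so T_right = 334 N.

T_right ≈ 334 N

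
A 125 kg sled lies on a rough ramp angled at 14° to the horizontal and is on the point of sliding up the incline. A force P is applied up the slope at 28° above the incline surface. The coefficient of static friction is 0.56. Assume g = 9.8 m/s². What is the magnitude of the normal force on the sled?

On the verge of sliding up the incline, friction equals μN and acts down the slope.
Perpendicular: N + P sin 28° = W cos 14° = 1189 N.
Along incline: P cos 28° = W sin 14° + μN  with W sin 14° = 296.4 N.
Solving the pair for P and N: P = 839.5 N, N = 794.5 N (and f = μN = 444.9 N).

N ≈ 794 N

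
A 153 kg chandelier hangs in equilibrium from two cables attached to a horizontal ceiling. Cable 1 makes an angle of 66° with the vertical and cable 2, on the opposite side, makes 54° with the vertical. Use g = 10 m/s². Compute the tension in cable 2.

Angles from the horizontal: cable 1 is 90° − 66° = 24°, cable 2 is 90° − 54° = 36°.
Weight W = 153 × 10 = 1530 N acts straight down.
Horizontal: T_1 cos 24° = T_2 cos 36°  →  T_1 = 0.8856 T_2.
Vertical: T_1 sin 24° + T_2 sin 36° = 1530.
Substituting the horizontal relation into the vertical equation gives 0.948 T_2 = 1530, so T_2 = 1614 N.

T_2 ≈ 1610 N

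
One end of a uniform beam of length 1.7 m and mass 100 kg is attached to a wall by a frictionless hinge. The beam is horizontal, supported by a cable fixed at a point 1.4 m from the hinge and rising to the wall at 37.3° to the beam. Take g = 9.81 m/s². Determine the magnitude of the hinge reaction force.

Take torques about the hinge: T sin 37.3° · 1.4 = 100×9.81×0.85 = 833.85 N·m.
So T = 833.85 / (0.6060 × 1.4) = 982.87 N.
ΣF_x = 0: H_x = T cos 37.3° = 781.85 N.
ΣF_y = 0: H_y = (100×9.81) − T sin 37.3° = 981 − 595.61 = 385.39 N.
|H| = √(H_x² + H_y²) = √((781.85)² + (385.39)²) = 871.67 N.

|H| ≈ 872 N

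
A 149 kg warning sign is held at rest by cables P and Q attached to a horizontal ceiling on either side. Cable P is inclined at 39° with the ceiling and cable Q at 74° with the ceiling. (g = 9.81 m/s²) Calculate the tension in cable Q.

Weight W = 149 × 9.81 = 1462 N acts straight down.
Horizontal: T_P cos 39° = T_Q cos 74°  →  T_P = 0.3547 T_Q.
Vertical: T_P sin 39° + T_Q sin 74° = 1462.
Substituting the horizontal relation into the vertical equation gives 1.184 T_Q = 1462, so T_Q = 1234 N.

T_Q ≈ 1230 N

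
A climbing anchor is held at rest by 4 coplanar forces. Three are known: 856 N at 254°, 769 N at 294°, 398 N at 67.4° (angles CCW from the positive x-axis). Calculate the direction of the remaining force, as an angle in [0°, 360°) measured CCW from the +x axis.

θ ≈ 101°

Sum the known components: ΣF_x = 229.8 N, ΣF_y = -1158 N.
For equilibrium the remaining force must supply (−ΣF_x, −ΣF_y) = (-229.8, 1158) N.
Magnitude = √((-229.8)² + (1158)²) = 1180 N; direction = atan2(1158, -229.8) = 101.2°.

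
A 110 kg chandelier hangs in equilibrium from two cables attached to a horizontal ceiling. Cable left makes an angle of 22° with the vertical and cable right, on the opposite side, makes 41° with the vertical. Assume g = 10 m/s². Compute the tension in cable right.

Angles from the horizontal: cable left is 90° − 22° = 68°, cable right is 90° − 41° = 49°.
Weight W = 110 × 10 = 1100 N acts straight down.
Horizontal: T_left cos 68° = T_right cos 49°  →  T_left = 1.751 T_right.
Vertical: T_left sin 68° + T_right sin 49° = 1100.
Substituting the horizontal relation into the vertical equation gives 2.379 T_right = 1100, so T_right = 462.5 N.

T_right ≈ 462 N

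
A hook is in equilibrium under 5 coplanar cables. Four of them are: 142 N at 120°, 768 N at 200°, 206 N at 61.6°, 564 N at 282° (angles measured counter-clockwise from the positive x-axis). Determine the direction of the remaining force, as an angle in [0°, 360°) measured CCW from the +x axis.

Sum the known components: ΣF_x = -577.4 N, ΣF_y = -510.2 N.
For equilibrium the remaining force must supply (−ΣF_x, −ΣF_y) = (577.4, 510.2) N.
Magnitude = √((577.4)² + (510.2)²) = 770.5 N; direction = atan2(510.2, 577.4) = 41.5°.

θ ≈ 41.5°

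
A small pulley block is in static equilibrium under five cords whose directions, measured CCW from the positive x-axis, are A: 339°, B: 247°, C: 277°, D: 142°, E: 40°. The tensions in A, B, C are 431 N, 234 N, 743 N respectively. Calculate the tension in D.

T_D ≈ 1130 N

Resolve: ΣF_x = 431 cos 339° + 234 cos 247° + 743 cos 277° + T_D cos 142° + T_E cos 40° = 0.
        ΣF_y = 431 sin 339° + 234 sin 247° + 743 sin 277° + T_D sin 142° + T_E sin 40° = 0.
The known terms sum to (401.5, -1107) N, so -0.7880 T_D + 0.7660 T_E = -401.5 and 0.6157 T_D + 0.6428 T_E = 1107.
Solving simultaneously: T_D = 1131 N, T_E = 639.4 N.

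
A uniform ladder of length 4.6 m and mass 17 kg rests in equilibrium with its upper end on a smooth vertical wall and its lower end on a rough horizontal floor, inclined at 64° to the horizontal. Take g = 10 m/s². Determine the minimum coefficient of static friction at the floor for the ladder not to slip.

ΣF_y = 0: N_floor = 17×10 = 170 N.
Torques about the foot: N_wall · 4.6 sin 64° = 17×10×2.3 cos 64° → N_wall = 41.457 N.
ΣF_x = 0: f_floor = N_wall = 41.457 N.
μ_min = f_floor / N_floor = 41.457 / 170 = 0.2439.

μ_min ≈ 0.244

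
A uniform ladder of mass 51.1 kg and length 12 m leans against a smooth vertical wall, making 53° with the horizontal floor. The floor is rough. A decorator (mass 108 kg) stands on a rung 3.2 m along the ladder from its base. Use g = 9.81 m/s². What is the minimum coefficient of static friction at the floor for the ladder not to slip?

ΣF_y = 0: N_floor = 51.1×9.81 + 108×9.81 = 1560.8 N.
Torques about the foot: N_wall · 12 sin 53° = 51.1×9.81×6 cos 53° + 108×9.81×3.2 cos 53° → N_wall = 401.78 N.
ΣF_x = 0: f_floor = N_wall = 401.78 N.
μ_min = f_floor / N_floor = 401.78 / 1560.8 = 0.2574.

μ_min ≈ 0.257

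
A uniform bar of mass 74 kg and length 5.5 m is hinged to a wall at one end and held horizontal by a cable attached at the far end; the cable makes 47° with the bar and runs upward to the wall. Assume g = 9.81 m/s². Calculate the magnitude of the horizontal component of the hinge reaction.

Take torques about the hinge: T sin 47° · 5.5 = 74×9.81×2.75 = 1996.3 N·m.
So T = 1996.3 / (0.7314 × 5.5) = 496.3 N.
ΣF_x = 0: H_x = T cos 47° = 338.48 N.

H_x ≈ 338 N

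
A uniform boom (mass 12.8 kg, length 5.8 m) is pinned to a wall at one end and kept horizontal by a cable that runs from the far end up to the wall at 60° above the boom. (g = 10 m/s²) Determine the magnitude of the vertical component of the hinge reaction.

Take torques about the hinge: T sin 60° · 5.8 = 12.8×10×2.9 = 371.2 N·m.
So T = 371.2 / (0.8660 × 5.8) = 73.901 N.
ΣF_y = 0: H_y = (12.8×10) − T sin 60° = 128 − 64 = 64 N.

|H_y| ≈ 64 N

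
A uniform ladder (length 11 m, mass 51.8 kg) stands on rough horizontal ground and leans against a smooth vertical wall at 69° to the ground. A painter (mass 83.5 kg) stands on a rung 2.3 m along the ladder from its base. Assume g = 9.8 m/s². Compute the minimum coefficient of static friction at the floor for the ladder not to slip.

μ_min ≈ 0.123

ΣF_y = 0: N_floor = 51.8×9.8 + 83.5×9.8 = 1325.9 N.
Torques about the foot: N_wall · 11 sin 69° = 51.8×9.8×5.5 cos 69° + 83.5×9.8×2.3 cos 69° → N_wall = 163.11 N.
ΣF_x = 0: f_floor = N_wall = 163.11 N.
μ_min = f_floor / N_floor = 163.11 / 1325.9 = 0.123.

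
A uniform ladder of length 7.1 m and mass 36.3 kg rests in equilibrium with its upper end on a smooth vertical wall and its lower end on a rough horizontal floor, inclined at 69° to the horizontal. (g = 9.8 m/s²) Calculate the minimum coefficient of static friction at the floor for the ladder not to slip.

ΣF_y = 0: N_floor = 36.3×9.8 = 355.74 N.
Torques about the foot: N_wall · 7.1 sin 69° = 36.3×9.8×3.55 cos 69° → N_wall = 68.278 N.
ΣF_x = 0: f_floor = N_wall = 68.278 N.
μ_min = f_floor / N_floor = 68.278 / 355.74 = 0.1919.

μ_min ≈ 0.192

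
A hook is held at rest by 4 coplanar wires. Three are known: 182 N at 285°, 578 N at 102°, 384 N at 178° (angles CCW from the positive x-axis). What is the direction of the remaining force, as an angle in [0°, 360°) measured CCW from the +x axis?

Sum the known components: ΣF_x = -456.8 N, ΣF_y = 403 N.
For equilibrium the remaining force must supply (−ΣF_x, −ΣF_y) = (456.8, -403) N.
Magnitude = √((456.8)² + (-403)²) = 609.2 N; direction = atan2(-403, 456.8) = 318.6°.

θ ≈ 319°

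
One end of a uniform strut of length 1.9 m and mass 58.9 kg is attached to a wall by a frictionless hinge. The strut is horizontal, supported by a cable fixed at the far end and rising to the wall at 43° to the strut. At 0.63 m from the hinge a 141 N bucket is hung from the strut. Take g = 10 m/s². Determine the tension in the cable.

T ≈ 500 N

Take torques about the hinge: T sin 43° · 1.9 = 58.9×10×0.95 + 141×0.63 = 648.38 N·m.
So T = 648.38 / (0.6820 × 1.9) = 500.37 N.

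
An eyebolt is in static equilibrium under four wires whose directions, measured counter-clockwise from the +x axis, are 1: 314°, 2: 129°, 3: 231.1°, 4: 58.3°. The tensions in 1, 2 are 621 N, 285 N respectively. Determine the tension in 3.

T_3 ≈ 2660 N

Resolve: ΣF_x = 621 cos 314° + 285 cos 129° + T_3 cos 231.1° + T_4 cos 58.3° = 0.
        ΣF_y = 621 sin 314° + 285 sin 129° + T_3 sin 231.1° + T_4 sin 58.3° = 0.
The known terms sum to (252, -225.2) N, so -0.6280 T_3 + 0.5255 T_4 = -252 and -0.7782 T_3 + 0.8508 T_4 = 225.2.
Solving simultaneously: T_3 = 2655 N, T_4 = 2693 N.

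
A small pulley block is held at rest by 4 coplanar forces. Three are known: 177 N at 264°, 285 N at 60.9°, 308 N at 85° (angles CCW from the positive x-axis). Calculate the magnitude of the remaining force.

Sum the known components: ΣF_x = 146.9 N, ΣF_y = 379.8 N.
For equilibrium the remaining force must supply (−ΣF_x, −ΣF_y) = (-146.9, -379.8) N.
Magnitude = √((-146.9)² + (-379.8)²) = 407.3 N; direction = atan2(-379.8, -146.9) = 248.8°.

F ≈ 407 N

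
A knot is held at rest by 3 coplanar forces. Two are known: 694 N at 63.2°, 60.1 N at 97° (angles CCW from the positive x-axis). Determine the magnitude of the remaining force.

F ≈ 745 N

Sum the known components: ΣF_x = 305.6 N, ΣF_y = 679.1 N.
For equilibrium the remaining force must supply (−ΣF_x, −ΣF_y) = (-305.6, -679.1) N.
Magnitude = √((-305.6)² + (-679.1)²) = 744.7 N; direction = atan2(-679.1, -305.6) = 245.8°.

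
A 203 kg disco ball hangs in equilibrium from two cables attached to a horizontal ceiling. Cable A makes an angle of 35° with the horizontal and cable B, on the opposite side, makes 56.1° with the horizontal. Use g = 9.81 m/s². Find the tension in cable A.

Weight W = 203 × 9.81 = 1991 N acts straight down.
Horizontal: T_A cos 35° = T_B cos 56.1°  →  T_B = 1.469 T_A.
Vertical: T_A sin 35° + T_B sin 56.1° = 1991.
Substituting the horizontal relation into the vertical equation gives 1.793 T_A = 1991, so T_A = 1111 N.

T_A ≈ 1110 N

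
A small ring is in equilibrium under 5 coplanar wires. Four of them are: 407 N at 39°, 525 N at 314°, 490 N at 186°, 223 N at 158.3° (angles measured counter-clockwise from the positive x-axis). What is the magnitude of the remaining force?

Sum the known components: ΣF_x = -13.52 N, ΣF_y = -90.29 N.
For equilibrium the remaining force must supply (−ΣF_x, −ΣF_y) = (13.52, 90.29) N.
Magnitude = √((13.52)² + (90.29)²) = 91.29 N; direction = atan2(90.29, 13.52) = 81.5°.

F ≈ 91.3 N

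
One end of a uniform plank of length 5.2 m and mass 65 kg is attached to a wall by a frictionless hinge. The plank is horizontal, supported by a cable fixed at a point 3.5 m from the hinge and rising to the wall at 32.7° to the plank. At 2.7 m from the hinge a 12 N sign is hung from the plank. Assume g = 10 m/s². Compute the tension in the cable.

Take torques about the hinge: T sin 32.7° · 3.5 = 65×10×2.6 + 12×2.7 = 1722.4 N·m.
So T = 1722.4 / (0.5402 × 3.5) = 910.92 N.

T ≈ 911 N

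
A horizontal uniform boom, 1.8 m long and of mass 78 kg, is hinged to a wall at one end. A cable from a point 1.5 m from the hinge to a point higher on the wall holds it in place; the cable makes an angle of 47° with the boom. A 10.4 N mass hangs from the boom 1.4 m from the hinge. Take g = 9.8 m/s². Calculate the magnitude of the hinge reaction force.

|H| ≈ 534 N

Take torques about the hinge: T sin 47° · 1.5 = 78×9.8×0.9 + 10.4×1.4 = 702.52 N·m.
So T = 702.52 / (0.7314 × 1.5) = 640.38 N.
ΣF_x = 0: H_x = T cos 47° = 436.74 N.
ΣF_y = 0: H_y = (78×9.8 + 10.4) − T sin 47° = 774.8 − 468.35 = 306.45 N.
|H| = √(H_x² + H_y²) = √((436.74)² + (306.45)²) = 533.53 N.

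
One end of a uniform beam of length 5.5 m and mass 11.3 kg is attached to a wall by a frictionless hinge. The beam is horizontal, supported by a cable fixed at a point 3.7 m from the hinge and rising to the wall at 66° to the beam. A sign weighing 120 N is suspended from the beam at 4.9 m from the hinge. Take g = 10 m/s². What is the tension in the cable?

Take torques about the hinge: T sin 66° · 3.7 = 11.3×10×2.75 + 120×4.9 = 898.75 N·m.
So T = 898.75 / (0.9135 × 3.7) = 265.89 N.

T ≈ 266 N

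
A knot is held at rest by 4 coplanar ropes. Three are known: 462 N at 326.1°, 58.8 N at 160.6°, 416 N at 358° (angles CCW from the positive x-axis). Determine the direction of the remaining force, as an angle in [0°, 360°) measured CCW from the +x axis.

θ ≈ 161°

Sum the known components: ΣF_x = 743.8 N, ΣF_y = -252.7 N.
For equilibrium the remaining force must supply (−ΣF_x, −ΣF_y) = (-743.8, 252.7) N.
Magnitude = √((-743.8)² + (252.7)²) = 785.5 N; direction = atan2(252.7, -743.8) = 161.2°.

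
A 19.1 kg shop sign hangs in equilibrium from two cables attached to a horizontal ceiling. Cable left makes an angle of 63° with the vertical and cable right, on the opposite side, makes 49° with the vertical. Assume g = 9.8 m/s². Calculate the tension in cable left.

Angles from the horizontal: cable left is 90° − 63° = 27°, cable right is 90° − 49° = 41°.
Weight W = 19.1 × 9.8 = 187.2 N acts straight down.
Horizontal: T_left cos 27° = T_right cos 41°  →  T_right = 1.181 T_left.
Vertical: T_left sin 27° + T_right sin 41° = 187.2.
Substituting the horizontal relation into the vertical equation gives 1.229 T_left = 187.2, so T_left = 152.4 N.

T_left ≈ 152 N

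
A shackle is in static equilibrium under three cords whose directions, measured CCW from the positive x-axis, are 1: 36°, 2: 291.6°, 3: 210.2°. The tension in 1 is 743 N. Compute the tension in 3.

T_3 ≈ 728 N

Resolve: ΣF_x = 743 cos 36° + T_2 cos 291.6° + T_3 cos 210.2° = 0.
        ΣF_y = 743 sin 36° + T_2 sin 291.6° + T_3 sin 210.2° = 0.
The known terms sum to (601.1, 436.7) N, so 0.3681 T_2 − 0.8643 T_3 = -601.1 and -0.9298 T_2 − 0.5030 T_3 = -436.7.
Solving simultaneously: T_2 = 75.94 N, T_3 = 727.8 N.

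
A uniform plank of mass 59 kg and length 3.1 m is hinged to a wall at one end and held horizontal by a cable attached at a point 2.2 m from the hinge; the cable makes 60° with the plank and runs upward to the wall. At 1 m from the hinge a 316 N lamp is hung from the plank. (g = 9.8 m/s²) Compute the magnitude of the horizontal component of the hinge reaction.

H_x ≈ 318 N

Take torques about the hinge: T sin 60° · 2.2 = 59×9.8×1.55 + 316×1 = 1212.2 N·m.
So T = 1212.2 / (0.8660 × 2.2) = 636.25 N.
ΣF_x = 0: H_x = T cos 60° = 318.12 N.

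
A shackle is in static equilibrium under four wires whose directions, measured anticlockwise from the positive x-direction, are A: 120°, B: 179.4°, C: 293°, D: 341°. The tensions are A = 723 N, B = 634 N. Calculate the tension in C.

T_C ≈ 369 N

Resolve: ΣF_x = 723 cos 120° + 634 cos 179.4° + T_C cos 293° + T_D cos 341° = 0.
        ΣF_y = 723 sin 120° + 634 sin 179.4° + T_C sin 293° + T_D sin 341° = 0.
The known terms sum to (-995.5, 632.8) N, so 0.3907 T_C + 0.9455 T_D = 995.5 and -0.9205 T_C − 0.3256 T_D = -632.8.
Solving simultaneously: T_C = 369 N, T_D = 900.3 N.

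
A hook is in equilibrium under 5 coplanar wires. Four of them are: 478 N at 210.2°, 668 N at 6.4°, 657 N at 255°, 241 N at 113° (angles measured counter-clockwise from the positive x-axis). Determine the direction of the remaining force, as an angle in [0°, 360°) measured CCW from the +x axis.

Sum the known components: ΣF_x = -13.5 N, ΣF_y = -578.8 N.
For equilibrium the remaining force must supply (−ΣF_x, −ΣF_y) = (13.5, 578.8) N.
Magnitude = √((13.5)² + (578.8)²) = 578.9 N; direction = atan2(578.8, 13.5) = 88.7°.

θ ≈ 88.7°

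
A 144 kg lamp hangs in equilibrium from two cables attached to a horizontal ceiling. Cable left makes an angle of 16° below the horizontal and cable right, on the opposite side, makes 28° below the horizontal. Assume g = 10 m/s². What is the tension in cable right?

T_right ≈ 1990 N

Weight W = 144 × 10 = 1440 N acts straight down.
Horizontal: T_left cos 16° = T_right cos 28°  →  T_left = 0.9185 T_right.
Vertical: T_left sin 16° + T_right sin 28° = 1440.
Substituting the horizontal relation into the vertical equation gives 0.7227 T_right = 1440, so T_right = 1993 N.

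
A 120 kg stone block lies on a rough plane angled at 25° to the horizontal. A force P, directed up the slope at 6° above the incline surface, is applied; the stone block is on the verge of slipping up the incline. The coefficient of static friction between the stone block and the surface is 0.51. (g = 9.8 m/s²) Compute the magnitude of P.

On the verge of sliding up the incline, friction equals μN and acts down the slope.
Perpendicular: N + P sin 6° = W cos 25° = 1066 N.
Along incline: P cos 6° = W sin 25° + μN  with W sin 25° = 497 N.
Solving the pair for P and N: P = 993.1 N, N = 962 N (and f = μN = 490.6 N).

P ≈ 993 N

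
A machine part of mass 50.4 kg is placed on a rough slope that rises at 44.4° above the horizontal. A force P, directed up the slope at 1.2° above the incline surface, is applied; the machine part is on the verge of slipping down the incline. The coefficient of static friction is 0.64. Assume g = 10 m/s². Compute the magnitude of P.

P ≈ 124 N

On the verge of sliding down the incline, friction equals μN and acts up the slope.
Perpendicular: N + P sin 1.2° = W cos 44.4° = 360.1 N.
Along incline: P cos 1.2° + μN = W sin 44.4° with W sin 44.4° = 352.6 N.
Solving the pair for P and N: P = 123.9 N, N = 357.5 N (and f = μN = 228.8 N).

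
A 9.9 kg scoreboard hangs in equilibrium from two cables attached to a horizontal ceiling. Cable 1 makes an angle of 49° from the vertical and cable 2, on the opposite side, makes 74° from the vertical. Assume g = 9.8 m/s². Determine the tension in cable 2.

T_2 ≈ 87.3 N

Angles from the horizontal: cable 1 is 90° − 49° = 41°, cable 2 is 90° − 74° = 16°.
Weight W = 9.9 × 9.8 = 97.02 N acts straight down.
Horizontal: T_1 cos 41° = T_2 cos 16°  →  T_1 = 1.274 T_2.
Vertical: T_1 sin 41° + T_2 sin 16° = 97.02.
Substituting the horizontal relation into the vertical equation gives 1.111 T_2 = 97.02, so T_2 = 87.31 N.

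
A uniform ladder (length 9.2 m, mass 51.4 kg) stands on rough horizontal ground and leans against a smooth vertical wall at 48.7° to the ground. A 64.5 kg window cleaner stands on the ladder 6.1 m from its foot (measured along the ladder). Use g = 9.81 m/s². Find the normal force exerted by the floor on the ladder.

N_floor ≈ 1140 N

ΣF_y = 0: N_floor = 51.4×9.81 + 64.5×9.81 = 1137 N.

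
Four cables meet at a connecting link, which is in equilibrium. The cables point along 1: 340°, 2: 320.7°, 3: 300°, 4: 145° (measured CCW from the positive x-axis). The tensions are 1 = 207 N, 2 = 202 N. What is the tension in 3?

T_3 ≈ 90.9 N

Resolve: ΣF_x = 207 cos 340° + 202 cos 320.7° + T_3 cos 300° + T_4 cos 145° = 0.
        ΣF_y = 207 sin 340° + 202 sin 320.7° + T_3 sin 300° + T_4 sin 145° = 0.
The known terms sum to (350.8, -198.7) N, so 0.5000 T_3 − 0.8192 T_4 = -350.8 and -0.8660 T_3 + 0.5736 T_4 = 198.7.
Solving simultaneously: T_3 = 90.93 N, T_4 = 483.8 N.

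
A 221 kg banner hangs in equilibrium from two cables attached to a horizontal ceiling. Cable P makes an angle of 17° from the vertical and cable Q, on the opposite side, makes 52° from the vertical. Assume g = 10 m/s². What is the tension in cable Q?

Angles from the horizontal: cable P is 90° − 17° = 73°, cable Q is 90° − 52° = 38°.
Weight W = 221 × 10 = 2210 N acts straight down.
Horizontal: T_P cos 73° = T_Q cos 38°  →  T_P = 2.695 T_Q.
Vertical: T_P sin 73° + T_Q sin 38° = 2210.
Substituting the horizontal relation into the vertical equation gives 3.193 T_Q = 2210, so T_Q = 692.1 N.

T_Q ≈ 692 N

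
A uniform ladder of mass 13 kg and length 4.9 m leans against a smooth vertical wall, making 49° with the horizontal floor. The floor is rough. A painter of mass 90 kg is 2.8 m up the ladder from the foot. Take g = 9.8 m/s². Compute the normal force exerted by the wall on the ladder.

N_wall ≈ 493 N

Torques about the foot: N_wall · 4.9 sin 49° = 13×9.8×2.45 cos 49° + 90×9.8×2.8 cos 49° → N_wall = 493.49 N.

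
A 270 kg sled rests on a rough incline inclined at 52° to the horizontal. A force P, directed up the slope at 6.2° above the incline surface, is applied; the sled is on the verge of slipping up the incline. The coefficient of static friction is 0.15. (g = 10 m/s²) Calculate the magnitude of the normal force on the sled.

On the verge of sliding up the incline, friction equals μN and acts down the slope.
Perpendicular: N + P sin 6.2° = W cos 52° = 1662 N.
Along incline: P cos 6.2° = W sin 52° + μN  with W sin 52° = 2128 N.
Solving the pair for P and N: P = 2353 N, N = 1408 N (and f = μN = 211.2 N).

N ≈ 1410 N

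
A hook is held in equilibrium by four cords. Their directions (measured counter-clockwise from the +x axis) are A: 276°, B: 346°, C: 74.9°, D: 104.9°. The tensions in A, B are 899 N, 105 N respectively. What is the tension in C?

Resolve: ΣF_x = 899 cos 276° + 105 cos 346° + T_C cos 74.9° + T_D cos 104.9° = 0.
        ΣF_y = 899 sin 276° + 105 sin 346° + T_C sin 74.9° + T_D sin 104.9° = 0.
The known terms sum to (195.9, -919.5) N, so 0.2605 T_C − 0.2571 T_D = -195.9 and 0.9655 T_C + 0.9664 T_D = 919.5.
Solving simultaneously: T_C = 94.32 N, T_D = 857.2 N.

T_C ≈ 94.3 N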